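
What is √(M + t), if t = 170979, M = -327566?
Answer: I*√156587 ≈ 395.71*I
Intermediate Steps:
√(M + t) = √(-327566 + 170979) = √(-156587) = I*√156587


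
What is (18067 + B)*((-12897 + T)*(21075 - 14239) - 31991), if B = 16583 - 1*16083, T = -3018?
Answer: -2020589627877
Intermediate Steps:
B = 500 (B = 16583 - 16083 = 500)
(18067 + B)*((-12897 + T)*(21075 - 14239) - 31991) = (18067 + 500)*((-12897 - 3018)*(21075 - 14239) - 31991) = 18567*(-15915*6836 - 31991) = 18567*(-108794940 - 31991) = 18567*(-108826931) = -2020589627877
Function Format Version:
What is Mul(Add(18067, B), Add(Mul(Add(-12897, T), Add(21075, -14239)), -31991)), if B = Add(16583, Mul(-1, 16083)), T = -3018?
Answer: -2020589627877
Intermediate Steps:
B = 500 (B = Add(16583, -16083) = 500)
Mul(Add(18067, B), Add(Mul(Add(-12897, T), Add(21075, -14239)), -31991)) = Mul(Add(18067, 500), Add(Mul(Add(-12897, -3018), Add(21075, -14239)), -31991)) = Mul(18567, Add(Mul(-15915, 6836), -31991)) = Mul(18567, Add(-108794940, -31991)) = Mul(18567, -108826931) = -2020589627877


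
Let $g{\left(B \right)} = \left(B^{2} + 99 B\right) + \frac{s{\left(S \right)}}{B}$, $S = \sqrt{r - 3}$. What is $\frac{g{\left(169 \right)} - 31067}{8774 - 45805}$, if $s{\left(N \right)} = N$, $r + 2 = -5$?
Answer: $- \frac{14225}{37031} - \frac{i \sqrt{10}}{6258239} \approx -0.38414 - 5.053 \cdot 10^{-7} i$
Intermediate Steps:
$r = -7$ ($r = -2 - 5 = -7$)
$S = i \sqrt{10}$ ($S = \sqrt{-7 - 3} = \sqrt{-10} = i \sqrt{10} \approx 3.1623 i$)
$g{\left(B \right)} = B^{2} + 99 B + \frac{i \sqrt{10}}{B}$ ($g{\left(B \right)} = \left(B^{2} + 99 B\right) + \frac{i \sqrt{10}}{B} = B^{2} + 99 B + \frac{i \sqrt{10}}{B}$)
$\frac{g{\left(169 \right)} - 31067}{8774 - 45805} = \frac{\frac{i \sqrt{10} + 169^{2} \left(99 + 169\right)}{169} - 31067}{8774 - 45805} = \frac{\frac{i \sqrt{10} + 28561 \cdot 268}{169} - 31067}{-37031} = \left(\frac{i \sqrt{10} + 7654348}{169} - 31067\right) \left(- \frac{1}{37031}\right) = \left(\frac{7654348 + i \sqrt{10}}{169} - 31067\right) \left(- \frac{1}{37031}\right) = \left(\left(45292 + \frac{i \sqrt{10}}{169}\right) - 31067\right) \left(- \frac{1}{37031}\right) = \left(14225 + \frac{i \sqrt{10}}{169}\right) \left(- \frac{1}{37031}\right) = - \frac{14225}{37031} - \frac{i \sqrt{10}}{6258239}$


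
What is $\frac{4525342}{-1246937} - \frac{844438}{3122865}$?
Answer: $- \frac{15184993131236}{3894015914505} \approx -3.8996$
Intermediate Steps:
$\frac{4525342}{-1246937} - \frac{844438}{3122865} = 4525342 \left(- \frac{1}{1246937}\right) - \frac{844438}{3122865} = - \frac{4525342}{1246937} - \frac{844438}{3122865} = - \frac{15184993131236}{3894015914505}$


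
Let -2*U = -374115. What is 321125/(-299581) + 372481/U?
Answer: 103038781547/112077745815 ≈ 0.91935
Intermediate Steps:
U = 374115/2 (U = -1/2*(-374115) = 374115/2 ≈ 1.8706e+5)
321125/(-299581) + 372481/U = 321125/(-299581) + 372481/(374115/2) = 321125*(-1/299581) + 372481*(2/374115) = -321125/299581 + 744962/374115 = 103038781547/112077745815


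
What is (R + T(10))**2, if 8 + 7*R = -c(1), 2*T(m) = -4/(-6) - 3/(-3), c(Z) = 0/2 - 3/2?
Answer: 4/441 ≈ 0.0090703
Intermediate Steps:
c(Z) = -3/2 (c(Z) = 0*(1/2) - 3*1/2 = 0 - 3/2 = -3/2)
T(m) = 5/6 (T(m) = (-4/(-6) - 3/(-3))/2 = (-4*(-1/6) - 3*(-1/3))/2 = (2/3 + 1)/2 = (1/2)*(5/3) = 5/6)
R = -13/14 (R = -8/7 + (-1*(-3/2))/7 = -8/7 + (1/7)*(3/2) = -8/7 + 3/14 = -13/14 ≈ -0.92857)
(R + T(10))**2 = (-13/14 + 5/6)**2 = (-2/21)**2 = 4/441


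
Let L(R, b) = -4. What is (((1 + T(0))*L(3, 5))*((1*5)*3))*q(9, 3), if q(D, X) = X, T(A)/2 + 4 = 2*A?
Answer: 1260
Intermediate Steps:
T(A) = -8 + 4*A (T(A) = -8 + 2*(2*A) = -8 + 4*A)
(((1 + T(0))*L(3, 5))*((1*5)*3))*q(9, 3) = (((1 + (-8 + 4*0))*(-4))*((1*5)*3))*3 = (((1 + (-8 + 0))*(-4))*(5*3))*3 = (((1 - 8)*(-4))*15)*3 = (-7*(-4)*15)*3 = (28*15)*3 = 420*3 = 1260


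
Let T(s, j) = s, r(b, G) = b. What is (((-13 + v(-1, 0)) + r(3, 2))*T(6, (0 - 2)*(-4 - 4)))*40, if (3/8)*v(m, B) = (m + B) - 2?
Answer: -4320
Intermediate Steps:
v(m, B) = -16/3 + 8*B/3 + 8*m/3 (v(m, B) = 8*((m + B) - 2)/3 = 8*((B + m) - 2)/3 = 8*(-2 + B + m)/3 = -16/3 + 8*B/3 + 8*m/3)
(((-13 + v(-1, 0)) + r(3, 2))*T(6, (0 - 2)*(-4 - 4)))*40 = (((-13 + (-16/3 + (8/3)*0 + (8/3)*(-1))) + 3)*6)*40 = (((-13 + (-16/3 + 0 - 8/3)) + 3)*6)*40 = (((-13 - 8) + 3)*6)*40 = ((-21 + 3)*6)*40 = -18*6*40 = -108*40 = -4320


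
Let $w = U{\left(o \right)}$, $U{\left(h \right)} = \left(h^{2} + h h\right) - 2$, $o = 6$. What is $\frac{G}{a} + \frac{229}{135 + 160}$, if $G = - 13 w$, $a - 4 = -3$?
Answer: $- \frac{268221}{295} \approx -909.22$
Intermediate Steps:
$U{\left(h \right)} = -2 + 2 h^{2}$ ($U{\left(h \right)} = \left(h^{2} + h^{2}\right) - 2 = 2 h^{2} - 2 = -2 + 2 h^{2}$)
$w = 70$ ($w = -2 + 2 \cdot 6^{2} = -2 + 2 \cdot 36 = -2 + 72 = 70$)
$a = 1$ ($a = 4 - 3 = 1$)
$G = -910$ ($G = \left(-13\right) 70 = -910$)
$\frac{G}{a} + \frac{229}{135 + 160} = - \frac{910}{1} + \frac{229}{135 + 160} = \left(-910\right) 1 + \frac{229}{295} = -910 + 229 \cdot \frac{1}{295} = -910 + \frac{229}{295} = - \frac{268221}{295}$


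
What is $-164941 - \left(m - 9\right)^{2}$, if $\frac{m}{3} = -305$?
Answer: $-1018717$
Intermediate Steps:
$m = -915$ ($m = 3 \left(-305\right) = -915$)
$-164941 - \left(m - 9\right)^{2} = -164941 - \left(-915 - 9\right)^{2} = -164941 - \left(-924\right)^{2} = -164941 - 853776 = -1018717$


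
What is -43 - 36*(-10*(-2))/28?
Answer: -481/7 ≈ -68.714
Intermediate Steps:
-43 - 36*(-10*(-2))/28 = -43 - 720/28 = -43 - 36*5/7 = -43 - 180/7 = -481/7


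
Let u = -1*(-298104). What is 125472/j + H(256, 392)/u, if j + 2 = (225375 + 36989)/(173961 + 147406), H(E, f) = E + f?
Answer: -83474418378719/787429295 ≈ -1.0601e+5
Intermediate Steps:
j = -380370/321367 (j = -2 + (225375 + 36989)/(173961 + 147406) = -2 + 262364/321367 = -380370/321367 ≈ -1.1836)
u = 298104
125472/j + H(256, 392)/u = 125472/(-380370/321367) + (256 + 392)/298104 = 125472*(-321367/380370) + 648*(1/298104) = -6720426704/63395 + 27/12421 = -83474418378719/787429295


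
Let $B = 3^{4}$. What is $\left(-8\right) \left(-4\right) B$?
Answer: $2592$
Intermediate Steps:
$B = 81$
$\left(-8\right) \left(-4\right) B = \left(-8\right) \left(-4\right) 81 = 32 \cdot 81 = 2592$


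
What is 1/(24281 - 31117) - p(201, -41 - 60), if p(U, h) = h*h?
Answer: -69734037/6836 ≈ -10201.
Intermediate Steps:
p(U, h) = h²
1/(24281 - 31117) - p(201, -41 - 60) = 1/(24281 - 31117) - (-41 - 60)² = 1/(-6836) - 1*(-101)² = -1/6836 - 1*10201 = -1/6836 - 10201 = -69734037/6836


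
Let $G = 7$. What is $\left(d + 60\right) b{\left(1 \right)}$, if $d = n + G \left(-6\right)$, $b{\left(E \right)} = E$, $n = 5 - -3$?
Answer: $26$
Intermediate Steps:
$n = 8$ ($n = 5 + 3 = 8$)
$d = -34$ ($d = 8 + 7 \left(-6\right) = 8 - 42 = -34$)
$\left(d + 60\right) b{\left(1 \right)} = \left(-34 + 60\right) 1 = 26 \cdot 1 = 26$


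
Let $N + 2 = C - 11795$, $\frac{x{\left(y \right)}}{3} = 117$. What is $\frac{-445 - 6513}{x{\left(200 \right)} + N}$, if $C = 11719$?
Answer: $- \frac{994}{39} \approx -25.487$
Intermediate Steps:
$x{\left(y \right)} = 351$ ($x{\left(y \right)} = 3 \cdot 117 = 351$)
$N = -78$ ($N = -2 + \left(11719 - 11795\right) = -2 - 76 = -78$)
$\frac{-445 - 6513}{x{\left(200 \right)} + N} = \frac{-445 - 6513}{351 - 78} = - \frac{6958}{273} = \left(-6958\right) \frac{1}{273} = - \frac{994}{39}$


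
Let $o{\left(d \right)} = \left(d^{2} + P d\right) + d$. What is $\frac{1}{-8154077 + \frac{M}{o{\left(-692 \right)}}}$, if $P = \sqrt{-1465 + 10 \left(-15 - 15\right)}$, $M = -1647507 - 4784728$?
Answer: $- \frac{1871312022186004308}{15258847399586046347469281} + \frac{4451106620 i \sqrt{1765}}{15258847399586046347469281} \approx -1.2264 \cdot 10^{-7} + 1.2255 \cdot 10^{-14} i$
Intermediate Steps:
$M = -6432235$
$P = i \sqrt{1765}$ ($P = \sqrt{-1465 + 10 \left(-30\right)} = \sqrt{-1465 - 300} = \sqrt{-1765} = i \sqrt{1765} \approx 42.012 i$)
$o{\left(d \right)} = d + d^{2} + i d \sqrt{1765}$ ($o{\left(d \right)} = \left(d^{2} + i \sqrt{1765} d\right) + d = \left(d^{2} + i d \sqrt{1765}\right) + d = d + d^{2} + i d \sqrt{1765}$)
$\frac{1}{-8154077 + \frac{M}{o{\left(-692 \right)}}} = \frac{1}{-8154077 - \frac{6432235}{\left(-692\right) \left(1 - 692 + i \sqrt{1765}\right)}} = \frac{1}{-8154077 - \frac{6432235}{\left(-692\right) \left(-691 + i \sqrt{1765}\right)}} = \frac{1}{-8154077 - \frac{6432235}{478172 - 692 i \sqrt{1765}}}$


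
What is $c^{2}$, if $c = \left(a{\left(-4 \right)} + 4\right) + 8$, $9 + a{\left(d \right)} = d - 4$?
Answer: $25$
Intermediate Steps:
$a{\left(d \right)} = -13 + d$ ($a{\left(d \right)} = -9 + \left(d - 4\right) = -9 + \left(-4 + d\right) = -13 + d$)
$c = -5$ ($c = \left(\left(-13 - 4\right) + 4\right) + 8 = \left(-17 + 4\right) + 8 = -13 + 8 = -5$)
$c^{2} = \left(-5\right)^{2} = 25$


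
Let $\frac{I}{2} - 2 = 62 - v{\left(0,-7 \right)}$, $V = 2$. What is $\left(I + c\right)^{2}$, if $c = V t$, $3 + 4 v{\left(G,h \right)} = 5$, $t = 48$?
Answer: $49729$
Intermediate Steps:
$v{\left(G,h \right)} = \frac{1}{2}$ ($v{\left(G,h \right)} = - \frac{3}{4} + \frac{1}{4} \cdot 5 = - \frac{3}{4} + \frac{5}{4} = \frac{1}{2}$)
$c = 96$ ($c = 2 \cdot 48 = 96$)
$I = 127$ ($I = 4 + 2 \left(62 - \frac{1}{2}\right) = 4 + 2 \cdot \frac{123}{2} = 4 + 123 = 127$)
$\left(I + c\right)^{2} = \left(127 + 96\right)^{2} = 223^{2} = 49729$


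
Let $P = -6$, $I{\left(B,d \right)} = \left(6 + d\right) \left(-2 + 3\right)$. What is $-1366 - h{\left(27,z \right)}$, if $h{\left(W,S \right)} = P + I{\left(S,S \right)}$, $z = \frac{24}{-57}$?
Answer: $- \frac{25946}{19} \approx -1365.6$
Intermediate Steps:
$z = - \frac{8}{19}$ ($z = 24 \left(- \frac{1}{57}\right) = - \frac{8}{19} \approx -0.42105$)
$I{\left(B,d \right)} = 6 + d$ ($I{\left(B,d \right)} = \left(6 + d\right) 1 = 6 + d$)
$h{\left(W,S \right)} = S$ ($h{\left(W,S \right)} = -6 + \left(6 + S\right) = S$)
$-1366 - h{\left(27,z \right)} = -1366 - - \frac{8}{19} = -1366 + \frac{8}{19} = - \frac{25946}{19}$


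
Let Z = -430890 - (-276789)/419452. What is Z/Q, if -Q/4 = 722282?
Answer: 180737395491/1211850517856 ≈ 0.14914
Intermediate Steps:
Z = -180737395491/419452 (Z = -430890 - (-276789)/419452 = -430890 - 1*(-276789/419452) = -430890 + 276789/419452 = -180737395491/419452 ≈ -4.3089e+5)
Q = -2889128 (Q = -4*722282 = -2889128)
Z/Q = -180737395491/419452/(-2889128) = -180737395491/419452*(-1/2889128) = 180737395491/1211850517856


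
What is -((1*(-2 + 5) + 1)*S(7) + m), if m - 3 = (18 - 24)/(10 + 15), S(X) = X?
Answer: -769/25 ≈ -30.760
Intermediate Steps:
m = 69/25 (m = 3 + (18 - 24)/(10 + 15) = 3 - 6/25 = 69/25 ≈ 2.7600)
-((1*(-2 + 5) + 1)*S(7) + m) = -((1*(-2 + 5) + 1)*7 + 69/25) = -((1*3 + 1)*7 + 69/25) = -((3 + 1)*7 + 69/25) = -(4*7 + 69/25) = -(28 + 69/25) = -1*769/25 = -769/25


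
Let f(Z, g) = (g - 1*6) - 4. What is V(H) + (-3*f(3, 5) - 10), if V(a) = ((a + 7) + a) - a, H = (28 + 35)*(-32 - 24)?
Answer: -3516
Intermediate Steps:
H = -3528 (H = 63*(-56) = -3528)
f(Z, g) = -10 + g (f(Z, g) = (g - 6) - 4 = (-6 + g) - 4 = -10 + g)
V(a) = 7 + a (V(a) = ((7 + a) + a) - a = (7 + 2*a) - a = 7 + a)
V(H) + (-3*f(3, 5) - 10) = (7 - 3528) + (-3*(-10 + 5) - 10) = -3521 + (-3*(-5) - 10) = -3521 + (15 - 10) = -3521 + 5 = -3516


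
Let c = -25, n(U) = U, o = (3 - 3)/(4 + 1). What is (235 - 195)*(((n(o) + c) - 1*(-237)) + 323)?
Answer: 21400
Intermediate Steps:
o = 0 (o = 0/5 = 0*(⅕) = 0)
(235 - 195)*(((n(o) + c) - 1*(-237)) + 323) = (235 - 195)*(((0 - 25) - 1*(-237)) + 323) = 40*((-25 + 237) + 323) = 40*(212 + 323) = 40*535 = 21400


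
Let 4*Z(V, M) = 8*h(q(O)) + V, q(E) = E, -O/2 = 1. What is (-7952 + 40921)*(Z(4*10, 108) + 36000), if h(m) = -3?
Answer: 1187015876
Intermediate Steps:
O = -2 (O = -2*1 = -2)
Z(V, M) = -6 + V/4 (Z(V, M) = (8*(-3) + V)/4 = (-24 + V)/4 = -6 + V/4)
(-7952 + 40921)*(Z(4*10, 108) + 36000) = (-7952 + 40921)*((-6 + (4*10)/4) + 36000) = 32969*((-6 + (¼)*40) + 36000) = 32969*((-6 + 10) + 36000) = 32969*(4 + 36000) = 32969*36004 = 1187015876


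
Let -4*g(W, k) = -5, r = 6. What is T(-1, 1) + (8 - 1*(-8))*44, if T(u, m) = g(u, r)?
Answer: 2821/4 ≈ 705.25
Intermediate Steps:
g(W, k) = 5/4 (g(W, k) = -1/4*(-5) = 5/4)
T(u, m) = 5/4
T(-1, 1) + (8 - 1*(-8))*44 = 5/4 + (8 - 1*(-8))*44 = 5/4 + (8 + 8)*44 = 5/4 + 16*44 = 5/4 + 704 = 2821/4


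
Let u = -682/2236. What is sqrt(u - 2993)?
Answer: 9*I*sqrt(46190170)/1118 ≈ 54.711*I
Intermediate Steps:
u = -341/1118 (u = -682*1/2236 = -341/1118 ≈ -0.30501)
sqrt(u - 2993) = sqrt(-341/1118 - 2993) = sqrt(-3346515/1118) = 9*I*sqrt(46190170)/1118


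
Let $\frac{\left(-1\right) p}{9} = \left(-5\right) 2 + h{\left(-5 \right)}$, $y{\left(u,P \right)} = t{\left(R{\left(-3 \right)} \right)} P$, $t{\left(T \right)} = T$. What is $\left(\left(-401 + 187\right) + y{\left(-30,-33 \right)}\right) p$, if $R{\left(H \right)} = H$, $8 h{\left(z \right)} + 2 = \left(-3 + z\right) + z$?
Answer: $- \frac{98325}{8} \approx -12291.0$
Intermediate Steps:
$h{\left(z \right)} = - \frac{5}{8} + \frac{z}{4}$ ($h{\left(z \right)} = - \frac{1}{4} + \frac{\left(-3 + z\right) + z}{8} = - \frac{1}{4} + \frac{-3 + 2 z}{8} = - \frac{1}{4} + \left(- \frac{3}{8} + \frac{z}{4}\right) = - \frac{5}{8} + \frac{z}{4}$)
$y{\left(u,P \right)} = - 3 P$
$p = \frac{855}{8}$ ($p = - 9 \left(\left(-5\right) 2 + \left(- \frac{5}{8} + \frac{1}{4} \left(-5\right)\right)\right) = - 9 \left(-10 - \frac{15}{8}\right) = \left(-9\right) \left(- \frac{95}{8}\right) = \frac{855}{8} \approx 106.88$)
$\left(\left(-401 + 187\right) + y{\left(-30,-33 \right)}\right) p = \left(\left(-401 + 187\right) - -99\right) \frac{855}{8} = \left(-214 + 99\right) \frac{855}{8} = \left(-115\right) \frac{855}{8} = - \frac{98325}{8}$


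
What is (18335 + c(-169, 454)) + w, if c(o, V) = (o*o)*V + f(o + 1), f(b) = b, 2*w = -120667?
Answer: 25849055/2 ≈ 1.2925e+7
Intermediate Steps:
w = -120667/2 (w = (½)*(-120667) = -120667/2 ≈ -60334.)
c(o, V) = 1 + o + V*o² (c(o, V) = (o*o)*V + (o + 1) = o²*V + (1 + o) = V*o² + (1 + o) = 1 + o + V*o²)
(18335 + c(-169, 454)) + w = (18335 + (1 - 169 + 454*(-169)²)) - 120667/2 = (18335 + (1 - 169 + 454*28561)) - 120667/2 = (18335 + (1 - 169 + 12966694)) - 120667/2 = (18335 + 12966526) - 120667/2 = 12984861 - 120667/2 = 25849055/2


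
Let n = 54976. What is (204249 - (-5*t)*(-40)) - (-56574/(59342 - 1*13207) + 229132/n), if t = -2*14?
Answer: 133059071206411/634079440 ≈ 2.0985e+5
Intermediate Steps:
t = -28
(204249 - (-5*t)*(-40)) - (-56574/(59342 - 1*13207) + 229132/n) = (204249 - (-5*(-28))*(-40)) - (-56574/(59342 - 1*13207) + 229132/54976) = (204249 - 140*(-40)) - (-56574/(59342 - 13207) + 229132*(1/54976)) = (204249 - 1*(-5600)) - (-56574/46135 + 57283/13744) = (204249 + 5600) - (-56574*1/46135 + 57283/13744) = 209849 - (-56574/46135 + 57283/13744) = 209849 - 1*1865198149/634079440 = 209849 - 1865198149/634079440 = 133059071206411/634079440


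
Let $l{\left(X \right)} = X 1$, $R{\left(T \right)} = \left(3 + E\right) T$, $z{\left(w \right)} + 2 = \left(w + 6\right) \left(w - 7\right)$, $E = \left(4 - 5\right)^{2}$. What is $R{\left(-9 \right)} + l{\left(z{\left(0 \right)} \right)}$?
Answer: $-80$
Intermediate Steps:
$E = 1$ ($E = \left(-1\right)^{2} = 1$)
$z{\left(w \right)} = -2 + \left(-7 + w\right) \left(6 + w\right)$ ($z{\left(w \right)} = -2 + \left(w + 6\right) \left(w - 7\right) = -2 + \left(6 + w\right) \left(-7 + w\right) = -2 + \left(-7 + w\right) \left(6 + w\right)$)
$R{\left(T \right)} = 4 T$ ($R{\left(T \right)} = \left(3 + 1\right) T = 4 T$)
$l{\left(X \right)} = X$
$R{\left(-9 \right)} + l{\left(z{\left(0 \right)} \right)} = 4 \left(-9\right) - \left(44 - 0^{2}\right) = -36 + \left(-44 + 0 + 0\right) = -36 - 44 = -80$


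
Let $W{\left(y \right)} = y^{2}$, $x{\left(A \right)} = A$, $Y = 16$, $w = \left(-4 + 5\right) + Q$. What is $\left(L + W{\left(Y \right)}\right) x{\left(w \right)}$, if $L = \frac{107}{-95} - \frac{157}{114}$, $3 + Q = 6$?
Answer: $\frac{288986}{285} \approx 1014.0$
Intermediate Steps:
$Q = 3$ ($Q = -3 + 6 = 3$)
$w = 4$ ($w = \left(-4 + 5\right) + 3 = 1 + 3 = 4$)
$L = - \frac{1427}{570}$ ($L = 107 \left(- \frac{1}{95}\right) - \frac{157}{114} = - \frac{107}{95} - \frac{157}{114} = - \frac{1427}{570} \approx -2.5035$)
$\left(L + W{\left(Y \right)}\right) x{\left(w \right)} = \left(- \frac{1427}{570} + 16^{2}\right) 4 = \left(- \frac{1427}{570} + 256\right) 4 = \frac{144493}{570} \cdot 4 = \frac{288986}{285}$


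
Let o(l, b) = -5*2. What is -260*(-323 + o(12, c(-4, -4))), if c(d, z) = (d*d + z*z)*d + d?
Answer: 86580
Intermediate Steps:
c(d, z) = d + d*(d² + z²) (c(d, z) = (d² + z²)*d + d = d*(d² + z²) + d = d + d*(d² + z²))
o(l, b) = -10
-260*(-323 + o(12, c(-4, -4))) = -260*(-323 - 10) = -260*(-333) = 86580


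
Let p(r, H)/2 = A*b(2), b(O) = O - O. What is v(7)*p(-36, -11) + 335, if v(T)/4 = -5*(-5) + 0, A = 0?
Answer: 335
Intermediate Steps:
b(O) = 0
v(T) = 100 (v(T) = 4*(-5*(-5) + 0) = 4*(25 + 0) = 4*25 = 100)
p(r, H) = 0 (p(r, H) = 2*(0*0) = 2*0 = 0)
v(7)*p(-36, -11) + 335 = 100*0 + 335 = 0 + 335 = 335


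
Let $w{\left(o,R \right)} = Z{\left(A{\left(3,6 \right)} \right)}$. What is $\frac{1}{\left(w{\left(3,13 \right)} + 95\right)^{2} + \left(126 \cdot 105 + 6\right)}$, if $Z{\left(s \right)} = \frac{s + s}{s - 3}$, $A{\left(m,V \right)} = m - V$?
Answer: $\frac{1}{22452} \approx 4.4539 \cdot 10^{-5}$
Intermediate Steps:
$Z{\left(s \right)} = \frac{2 s}{-3 + s}$
$w{\left(o,R \right)} = 1$ ($w{\left(o,R \right)} = \frac{2 \left(3 - 6\right)}{-3 + \left(3 - 6\right)} = 2 \left(-3\right) \frac{1}{-3 - 3} = 2 \left(-3\right) \frac{1}{-6} = 2 \left(-3\right) \left(- \frac{1}{6}\right) = 1$)
$\frac{1}{\left(w{\left(3,13 \right)} + 95\right)^{2} + \left(126 \cdot 105 + 6\right)} = \frac{1}{\left(1 + 95\right)^{2} + \left(126 \cdot 105 + 6\right)} = \frac{1}{96^{2} + \left(13230 + 6\right)} = \frac{1}{9216 + 13236} = \frac{1}{22452}$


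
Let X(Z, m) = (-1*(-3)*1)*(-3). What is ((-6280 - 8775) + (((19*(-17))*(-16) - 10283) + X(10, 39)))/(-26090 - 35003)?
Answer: 20179/61093 ≈ 0.33030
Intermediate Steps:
X(Z, m) = -9 (X(Z, m) = (3*1)*(-3) = 3*(-3) = -9)
((-6280 - 8775) + (((19*(-17))*(-16) - 10283) + X(10, 39)))/(-26090 - 35003) = ((-6280 - 8775) + (((19*(-17))*(-16) - 10283) - 9))/(-26090 - 35003) = (-15055 + ((-323*(-16) - 10283) - 9))/(-61093) = (-15055 + ((5168 - 10283) - 9))*(-1/61093) = (-15055 + (-5115 - 9))*(-1/61093) = (-15055 - 5124)*(-1/61093) = -20179*(-1/61093) = 20179/61093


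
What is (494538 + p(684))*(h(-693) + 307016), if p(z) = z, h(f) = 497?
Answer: 152287202886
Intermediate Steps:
(494538 + p(684))*(h(-693) + 307016) = (494538 + 684)*(497 + 307016) = 495222*307513 = 152287202886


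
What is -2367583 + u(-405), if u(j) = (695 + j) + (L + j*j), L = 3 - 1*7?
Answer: -2203272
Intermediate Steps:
L = -4 (L = 3 - 7 = -4)
u(j) = 691 + j + j**2 (u(j) = (695 + j) + (-4 + j*j) = (695 + j) + (-4 + j**2) = 691 + j + j**2)
-2367583 + u(-405) = -2367583 + (691 - 405 + (-405)**2) = -2367583 + (691 - 405 + 164025) = -2367583 + 164311 = -2203272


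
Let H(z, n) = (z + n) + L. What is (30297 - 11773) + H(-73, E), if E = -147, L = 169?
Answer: 18473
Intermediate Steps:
H(z, n) = 169 + n + z (H(z, n) = (z + n) + 169 = (n + z) + 169 = 169 + n + z)
(30297 - 11773) + H(-73, E) = (30297 - 11773) + (169 - 147 - 73) = 18524 - 51 = 18473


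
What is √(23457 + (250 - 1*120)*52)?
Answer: √30217 ≈ 173.83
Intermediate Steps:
√(23457 + (250 - 1*120)*52) = √(23457 + (250 - 120)*52) = √(23457 + 130*52) = √(23457 + 6760) = √30217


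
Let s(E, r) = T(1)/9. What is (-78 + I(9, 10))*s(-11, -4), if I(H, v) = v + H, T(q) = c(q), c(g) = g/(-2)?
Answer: 59/18 ≈ 3.2778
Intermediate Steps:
c(g) = -g/2 (c(g) = g*(-½) = -g/2)
T(q) = -q/2
I(H, v) = H + v
s(E, r) = -1/18 (s(E, r) = -½*1/9 = -½*⅑ = -1/18)
(-78 + I(9, 10))*s(-11, -4) = (-78 + (9 + 10))*(-1/18) = (-78 + 19)*(-1/18) = -59*(-1/18) = 59/18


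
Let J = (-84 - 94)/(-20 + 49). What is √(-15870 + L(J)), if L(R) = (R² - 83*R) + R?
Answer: I*√12891702/29 ≈ 123.81*I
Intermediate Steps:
J = -178/29 ≈ -6.1379
L(R) = R² - 82*R
√(-15870 + L(J)) = √(-15870 - 178*(-82 - 178/29)/29) = √(-15870 - 178/29*(-2556/29)) = √(-15870 + 454968/841) = √(-12891702/841) = I*√12891702/29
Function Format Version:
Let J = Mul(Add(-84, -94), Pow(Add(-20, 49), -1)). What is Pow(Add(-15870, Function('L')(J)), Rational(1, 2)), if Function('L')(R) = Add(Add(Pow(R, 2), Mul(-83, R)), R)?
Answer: Mul(Rational(1, 29), I, Pow(12891702, Rational(1, 2))) ≈ Mul(123.81, I)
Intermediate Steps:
J = Rational(-178, 29) (J = Mul(-178, Pow(29, -1)) = Mul(-178, Rational(1, 29)) = Rational(-178, 29) ≈ -6.1379)
Function('L')(R) = Add(Pow(R, 2), Mul(-82, R))
Pow(Add(-15870, Function('L')(J)), Rational(1, 2)) = Pow(Add(-15870, Mul(Rational(-178, 29), Add(-82, Rational(-178, 29)))), Rational(1, 2)) = Pow(Add(-15870, Mul(Rational(-178, 29), Rational(-2556, 29))), Rational(1, 2)) = Pow(Add(-15870, Rational(454968, 841)), Rational(1, 2)) = Pow(Rational(-12891702, 841), Rational(1, 2)) = Mul(Rational(1, 29), I, Pow(12891702, Rational(1, 2)))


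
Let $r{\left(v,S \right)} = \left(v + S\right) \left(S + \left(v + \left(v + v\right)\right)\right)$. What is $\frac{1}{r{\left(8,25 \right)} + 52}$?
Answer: $\frac{1}{1669} \approx 0.00059916$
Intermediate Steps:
$r{\left(v,S \right)} = \left(S + v\right) \left(S + 3 v\right)$ ($r{\left(v,S \right)} = \left(S + v\right) \left(S + \left(v + 2 v\right)\right) = \left(S + v\right) \left(S + 3 v\right)$)
$\frac{1}{r{\left(8,25 \right)} + 52} = \frac{1}{\left(25^{2} + 3 \cdot 8^{2} + 4 \cdot 25 \cdot 8\right) + 52} = \frac{1}{\left(625 + 3 \cdot 64 + 800\right) + 52} = \frac{1}{\left(625 + 192 + 800\right) + 52} = \frac{1}{1617 + 52} = \frac{1}{1669}$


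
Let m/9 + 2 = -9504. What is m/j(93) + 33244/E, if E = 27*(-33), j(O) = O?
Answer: -26440102/27621 ≈ -957.25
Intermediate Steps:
m = -85554 (m = -18 + 9*(-9504) = -18 - 85536 = -85554)
E = -891
m/j(93) + 33244/E = -85554/93 + 33244/(-891) = -85554*1/93 + 33244*(-1/891) = -28518/31 - 33244/891 = -26440102/27621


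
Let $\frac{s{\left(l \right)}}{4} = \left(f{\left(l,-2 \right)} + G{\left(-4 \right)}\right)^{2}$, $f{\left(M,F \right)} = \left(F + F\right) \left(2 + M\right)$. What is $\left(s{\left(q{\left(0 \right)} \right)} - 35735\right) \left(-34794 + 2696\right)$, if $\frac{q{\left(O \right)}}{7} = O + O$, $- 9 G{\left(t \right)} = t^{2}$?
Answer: $\frac{91914516782}{81} \approx 1.1347 \cdot 10^{9}$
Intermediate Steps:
$f{\left(M,F \right)} = 2 F \left(2 + M\right)$
$G{\left(t \right)} = - \frac{t^{2}}{9}$
$q{\left(O \right)} = 14 O$ ($q{\left(O \right)} = 7 \left(O + O\right) = 7 \cdot 2 O = 14 O$)
$s{\left(l \right)} = 4 \left(- \frac{88}{9} - 4 l\right)^{2}$ ($s{\left(l \right)} = 4 \left(2 \left(-2\right) \left(2 + l\right) - \frac{\left(-4\right)^{2}}{9}\right)^{2} = 4 \left(\left(-8 - 4 l\right) - \frac{16}{9}\right)^{2} = 4 \left(- \frac{88}{9} - 4 l\right)^{2}$)
$\left(s{\left(q{\left(0 \right)} \right)} - 35735\right) \left(-34794 + 2696\right) = \left(\frac{64 \left(22 + 9 \cdot 14 \cdot 0\right)^{2}}{81} - 35735\right) \left(-34794 + 2696\right) = \left(\frac{64 \left(22 + 9 \cdot 0\right)^{2}}{81} - 35735\right) \left(-32098\right) = \left(\frac{64 \left(22 + 0\right)^{2}}{81} - 35735\right) \left(-32098\right) = \left(\frac{64 \cdot 22^{2}}{81} - 35735\right) \left(-32098\right) = \left(\frac{64}{81} \cdot 484 - 35735\right) \left(-32098\right) = \left(\frac{30976}{81} - 35735\right) \left(-32098\right) = \left(- \frac{2863559}{81}\right) \left(-32098\right) = \frac{91914516782}{81}$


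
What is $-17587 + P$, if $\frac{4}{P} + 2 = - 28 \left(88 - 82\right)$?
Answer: $- \frac{1494897}{85} \approx -17587.0$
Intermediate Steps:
$P = - \frac{2}{85}$ ($P = \frac{4}{-2 - 28 \left(88 - 82\right)} = \frac{4}{-2 - 168} = \frac{4}{-170} = 4 \left(- \frac{1}{170}\right) = - \frac{2}{85} \approx -0.023529$)
$-17587 + P = -17587 - \frac{2}{85} = - \frac{1494897}{85}$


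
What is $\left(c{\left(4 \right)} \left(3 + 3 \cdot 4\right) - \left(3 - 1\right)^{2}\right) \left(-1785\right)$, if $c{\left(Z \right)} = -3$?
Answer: $87465$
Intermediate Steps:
$\left(c{\left(4 \right)} \left(3 + 3 \cdot 4\right) - \left(3 - 1\right)^{2}\right) \left(-1785\right) = \left(- 3 \left(3 + 3 \cdot 4\right) - \left(3 - 1\right)^{2}\right) \left(-1785\right) = \left(- 3 \left(3 + 12\right) - 2^{2}\right) \left(-1785\right) = \left(\left(-3\right) 15 - 4\right) \left(-1785\right) = \left(-45 - 4\right) \left(-1785\right) = \left(-49\right) \left(-1785\right) = 87465$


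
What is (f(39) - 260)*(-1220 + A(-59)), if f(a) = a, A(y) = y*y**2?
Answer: 45658379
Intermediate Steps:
A(y) = y**3
(f(39) - 260)*(-1220 + A(-59)) = (39 - 260)*(-1220 + (-59)**3) = -221*(-1220 - 205379) = -221*(-206599) = 45658379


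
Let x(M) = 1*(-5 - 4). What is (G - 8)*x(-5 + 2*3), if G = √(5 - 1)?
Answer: 54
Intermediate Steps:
x(M) = -9 (x(M) = 1*(-9) = -9)
G = 2 (G = √4 = 2)
(G - 8)*x(-5 + 2*3) = (2 - 8)*(-9) = -6*(-9) = 54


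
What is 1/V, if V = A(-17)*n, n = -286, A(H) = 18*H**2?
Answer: -1/1487772 ≈ -6.7215e-7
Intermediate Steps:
V = -1487772 (V = (18*(-17)**2)*(-286) = (18*289)*(-286) = 5202*(-286) = -1487772)
1/V = 1/(-1487772) = -1/1487772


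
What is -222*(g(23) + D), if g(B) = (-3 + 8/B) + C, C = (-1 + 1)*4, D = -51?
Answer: 273948/23 ≈ 11911.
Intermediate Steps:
C = 0 (C = 0*4 = 0)
g(B) = -3 + 8/B (g(B) = (-3 + 8/B) + 0 = -3 + 8/B)
-222*(g(23) + D) = -222*((-3 + 8/23) - 51) = -222*(-61/23 - 51) = -222*(-1234/23) = 273948/23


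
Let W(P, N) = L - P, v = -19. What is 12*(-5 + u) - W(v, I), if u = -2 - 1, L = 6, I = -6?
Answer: -121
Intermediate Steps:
u = -3
W(P, N) = 6 - P
12*(-5 + u) - W(v, I) = 12*(-5 - 3) - (6 - 1*(-19)) = 12*(-8) - (6 + 19) = -96 - 1*25 = -96 - 25 = -121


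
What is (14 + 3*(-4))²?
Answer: 4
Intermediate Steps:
(14 + 3*(-4))² = (14 - 12)² = 2² = 4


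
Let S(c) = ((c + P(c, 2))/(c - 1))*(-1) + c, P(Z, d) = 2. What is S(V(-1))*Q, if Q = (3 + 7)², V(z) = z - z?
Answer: 200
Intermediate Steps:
V(z) = 0
Q = 100 (Q = 10² = 100)
S(c) = c - (2 + c)/(-1 + c) (S(c) = ((c + 2)/(c - 1))*(-1) + c = ((2 + c)/(-1 + c))*(-1) + c = -(2 + c)/(-1 + c) + c = c - (2 + c)/(-1 + c))
S(V(-1))*Q = ((-2 + 0² - 2*0)/(-1 + 0))*100 = ((-2 + 0 + 0)/(-1))*100 = -1*(-2)*100 = 2*100 = 200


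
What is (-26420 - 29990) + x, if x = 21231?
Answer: -35179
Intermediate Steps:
(-26420 - 29990) + x = (-26420 - 29990) + 21231 = -56410 + 21231 = -35179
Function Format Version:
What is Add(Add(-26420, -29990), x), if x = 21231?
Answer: -35179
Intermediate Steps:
Add(Add(-26420, -29990), x) = Add(Add(-26420, -29990), 21231) = Add(-56410, 21231) = -35179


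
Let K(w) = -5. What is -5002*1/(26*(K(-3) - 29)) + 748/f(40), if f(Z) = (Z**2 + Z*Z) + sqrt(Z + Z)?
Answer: 333350139/56575558 - 187*sqrt(5)/639995 ≈ 5.8915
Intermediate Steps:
f(Z) = 2*Z**2 + sqrt(2)*sqrt(Z) (f(Z) = (Z**2 + Z**2) + sqrt(2*Z) = 2*Z**2 + sqrt(2)*sqrt(Z))
-5002*1/(26*(K(-3) - 29)) + 748/f(40) = -5002*1/(26*(-5 - 29)) + 748/(2*40**2 + sqrt(2)*sqrt(40)) = -5002/(26*(-34)) + 748/(2*1600 + sqrt(2)*(2*sqrt(10))) = -5002/(-884) + 748/(3200 + 4*sqrt(5)) = -5002*(-1/884) + 748/(3200 + 4*sqrt(5)) = 2501/442 + 748/(3200 + 4*sqrt(5))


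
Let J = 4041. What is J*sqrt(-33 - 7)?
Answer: 8082*I*sqrt(10) ≈ 25558.0*I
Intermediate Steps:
J*sqrt(-33 - 7) = 4041*sqrt(-33 - 7) = 4041*sqrt(-40) = 4041*(2*I*sqrt(10)) = 8082*I*sqrt(10)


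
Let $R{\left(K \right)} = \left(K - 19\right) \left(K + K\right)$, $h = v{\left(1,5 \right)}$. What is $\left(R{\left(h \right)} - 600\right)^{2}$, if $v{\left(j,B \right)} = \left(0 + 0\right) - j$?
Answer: $313600$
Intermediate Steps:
$v{\left(j,B \right)} = - j$ ($v{\left(j,B \right)} = 0 - j = - j$)
$h = -1$ ($h = \left(-1\right) 1 = -1$)
$R{\left(K \right)} = 2 K \left(-19 + K\right)$ ($R{\left(K \right)} = \left(-19 + K\right) 2 K = 2 K \left(-19 + K\right)$)
$\left(R{\left(h \right)} - 600\right)^{2} = \left(2 \left(-1\right) \left(-19 - 1\right) - 600\right)^{2} = \left(2 \left(-1\right) \left(-20\right) - 600\right)^{2} = \left(40 - 600\right)^{2} = \left(-560\right)^{2} = 313600$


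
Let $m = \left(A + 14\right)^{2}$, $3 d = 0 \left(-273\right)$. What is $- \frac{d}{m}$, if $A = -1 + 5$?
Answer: $0$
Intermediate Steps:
$d = 0$ ($d = \frac{0 \left(-273\right)}{3} = \frac{1}{3} \cdot 0 = 0$)
$A = 4$
$m = 324$ ($m = \left(4 + 14\right)^{2} = 18^{2} = 324$)
$- \frac{d}{m} = - \frac{0}{324} = \left(-1\right) 0 = 0$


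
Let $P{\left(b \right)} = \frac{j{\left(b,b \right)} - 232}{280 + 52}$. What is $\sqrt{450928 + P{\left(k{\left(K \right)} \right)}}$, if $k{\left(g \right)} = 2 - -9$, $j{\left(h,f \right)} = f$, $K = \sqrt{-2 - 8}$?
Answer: $\frac{5 \sqrt{497030145}}{166} \approx 671.51$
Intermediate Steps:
$K = i \sqrt{10}$ ($K = \sqrt{-10} = i \sqrt{10} \approx 3.1623 i$)
$k{\left(g \right)} = 11$ ($k{\left(g \right)} = 2 + 9 = 11$)
$P{\left(b \right)} = - \frac{58}{83} + \frac{b}{332}$ ($P{\left(b \right)} = \frac{b - 232}{280 + 52} = \frac{-232 + b}{332} = \left(-232 + b\right) \frac{1}{332} = - \frac{58}{83} + \frac{b}{332}$)
$\sqrt{450928 + P{\left(k{\left(K \right)} \right)}} = \sqrt{450928 + \left(- \frac{58}{83} + \frac{1}{332} \cdot 11\right)} = \sqrt{450928 + \left(- \frac{58}{83} + \frac{11}{332}\right)} = \sqrt{450928 - \frac{221}{332}} = \sqrt{\frac{149707875}{332}} = \frac{5 \sqrt{497030145}}{166}$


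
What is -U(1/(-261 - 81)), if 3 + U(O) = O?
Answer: 1027/342 ≈ 3.0029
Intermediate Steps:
U(O) = -3 + O
-U(1/(-261 - 81)) = -(-3 + 1/(-261 - 81)) = -(-3 + 1/(-342)) = -(-3 - 1/342) = -1*(-1027/342) = 1027/342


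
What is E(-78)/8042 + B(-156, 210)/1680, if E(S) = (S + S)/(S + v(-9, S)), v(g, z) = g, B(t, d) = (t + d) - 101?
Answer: -5436943/195903120 ≈ -0.027753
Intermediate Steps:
B(t, d) = -101 + d + t (B(t, d) = (d + t) - 101 = -101 + d + t)
E(S) = 2*S/(-9 + S) (E(S) = (S + S)/(S - 9) = (2*S)/(-9 + S) = 2*S/(-9 + S))
E(-78)/8042 + B(-156, 210)/1680 = (2*(-78)/(-9 - 78))/8042 + (-101 + 210 - 156)/1680 = (2*(-78)/(-87))*(1/8042) - 47*1/1680 = (2*(-78)*(-1/87))*(1/8042) - 47/1680 = (52/29)*(1/8042) - 47/1680 = 26/116609 - 47/1680 = -5436943/195903120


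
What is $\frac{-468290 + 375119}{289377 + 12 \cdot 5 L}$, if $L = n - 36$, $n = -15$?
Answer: $- \frac{31057}{95439} \approx -0.32541$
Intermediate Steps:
$L = -51$ ($L = -15 - 36 = -51$)
$\frac{-468290 + 375119}{289377 + 12 \cdot 5 L} = \frac{-468290 + 375119}{289377 + 12 \cdot 5 \left(-51\right)} = - \frac{93171}{289377 + 60 \left(-51\right)} = - \frac{93171}{289377 - 3060} = - \frac{93171}{286317} = \left(-93171\right) \frac{1}{286317} = - \frac{31057}{95439}$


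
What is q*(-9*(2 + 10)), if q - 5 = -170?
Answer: 17820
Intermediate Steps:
q = -165 (q = 5 - 170 = -165)
q*(-9*(2 + 10)) = -(-1485)*(2 + 10) = -(-1485)*12 = -165*(-108) = 17820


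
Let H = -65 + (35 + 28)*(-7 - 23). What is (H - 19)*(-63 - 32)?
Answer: 187530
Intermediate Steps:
H = -1955 (H = -65 + 63*(-30) = -65 - 1890 = -1955)
(H - 19)*(-63 - 32) = (-1955 - 19)*(-63 - 32) = -1974*(-95) = 187530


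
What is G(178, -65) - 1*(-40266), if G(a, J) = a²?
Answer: 71950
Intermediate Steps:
G(178, -65) - 1*(-40266) = 178² - 1*(-40266) = 31684 + 40266 = 71950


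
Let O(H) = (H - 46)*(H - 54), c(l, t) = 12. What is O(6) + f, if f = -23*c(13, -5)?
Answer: 1644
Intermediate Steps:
f = -276 (f = -23*12 = -276)
O(H) = (-54 + H)*(-46 + H) (O(H) = (-46 + H)*(-54 + H) = (-54 + H)*(-46 + H))
O(6) + f = (2484 + 6**2 - 100*6) - 276 = (2484 + 36 - 600) - 276 = 1920 - 276 = 1644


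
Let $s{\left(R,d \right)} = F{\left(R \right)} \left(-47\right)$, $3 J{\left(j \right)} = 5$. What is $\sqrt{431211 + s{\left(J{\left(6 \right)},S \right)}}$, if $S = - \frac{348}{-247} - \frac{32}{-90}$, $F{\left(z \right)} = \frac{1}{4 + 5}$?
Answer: $\frac{2 \sqrt{970213}}{3} \approx 656.66$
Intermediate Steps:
$F{\left(z \right)} = \frac{1}{9}$
$J{\left(j \right)} = \frac{5}{3}$ ($J{\left(j \right)} = \frac{1}{3} \cdot 5 = \frac{5}{3}$)
$S = \frac{19612}{11115}$ ($S = \left(-348\right) \left(- \frac{1}{247}\right) - - \frac{16}{45} = \frac{348}{247} + \frac{16}{45} = \frac{19612}{11115} \approx 1.7645$)
$s{\left(R,d \right)} = - \frac{47}{9}$ ($s{\left(R,d \right)} = \frac{1}{9} \left(-47\right) = - \frac{47}{9}$)
$\sqrt{431211 + s{\left(J{\left(6 \right)},S \right)}} = \sqrt{431211 - \frac{47}{9}} = \sqrt{\frac{3880852}{9}} = \frac{2 \sqrt{970213}}{3}$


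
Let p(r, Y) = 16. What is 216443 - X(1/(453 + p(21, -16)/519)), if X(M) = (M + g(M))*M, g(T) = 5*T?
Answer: 11965580517779981/55282825129 ≈ 2.1644e+5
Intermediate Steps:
X(M) = 6*M² (X(M) = (M + 5*M)*M = (6*M)*M = 6*M²)
216443 - X(1/(453 + p(21, -16)/519)) = 216443 - 6*(1/(453 + 16/519))² = 216443 - 6*(1/(235123/519))² = 216443 - 6*(519/235123)² = 216443 - 6*269361/55282825129 = 216443 - 1*1616166/55282825129 = 216443 - 1616166/55282825129 = 11965580517779981/55282825129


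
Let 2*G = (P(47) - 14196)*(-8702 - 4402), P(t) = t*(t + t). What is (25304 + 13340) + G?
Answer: 64104100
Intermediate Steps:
P(t) = 2*t**2 (P(t) = t*(2*t) = 2*t**2)
G = 64065456 (G = ((2*47**2 - 14196)*(-8702 - 4402))/2 = ((2*2209 - 14196)*(-13104))/2 = ((4418 - 14196)*(-13104))/2 = (-9778*(-13104))/2 = (1/2)*128130912 = 64065456)
(25304 + 13340) + G = (25304 + 13340) + 64065456 = 38644 + 64065456 = 64104100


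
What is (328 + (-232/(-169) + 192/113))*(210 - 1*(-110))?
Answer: 2023193600/19097 ≈ 1.0594e+5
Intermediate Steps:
(328 + (-232/(-169) + 192/113))*(210 - 1*(-110)) = (328 + (-232*(-1/169) + 192*(1/113)))*(210 + 110) = (328 + (232/169 + 192/113))*320 = (328 + 58664/19097)*320 = (6322480/19097)*320 = 2023193600/19097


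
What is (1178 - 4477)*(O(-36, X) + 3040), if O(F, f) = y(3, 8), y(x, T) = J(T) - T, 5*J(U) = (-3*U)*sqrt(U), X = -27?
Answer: -10002568 + 158352*sqrt(2)/5 ≈ -9.9578e+6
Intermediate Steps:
J(U) = -3*U**(3/2)/5 (J(U) = ((-3*U)*sqrt(U))/5 = (-3*U**(3/2))/5 = -3*U**(3/2)/5)
y(x, T) = -T - 3*T**(3/2)/5 (y(x, T) = -3*T**(3/2)/5 - T = -T - 3*T**(3/2)/5)
O(F, f) = -8 - 48*sqrt(2)/5 (O(F, f) = -1*8 - 48*sqrt(2)/5 = -8 - 48*sqrt(2)/5)
(1178 - 4477)*(O(-36, X) + 3040) = (1178 - 4477)*((-8 - 48*sqrt(2)/5) + 3040) = -3299*(3032 - 48*sqrt(2)/5) = -10002568 + 158352*sqrt(2)/5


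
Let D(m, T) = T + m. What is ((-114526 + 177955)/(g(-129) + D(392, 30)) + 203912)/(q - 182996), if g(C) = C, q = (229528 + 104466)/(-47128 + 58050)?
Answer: -326620471345/292758028587 ≈ -1.1157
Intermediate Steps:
q = 166997/5461 (q = 333994/10922 = 333994*(1/10922) = 166997/5461 ≈ 30.580)
((-114526 + 177955)/(g(-129) + D(392, 30)) + 203912)/(q - 182996) = ((-114526 + 177955)/(-129 + (30 + 392)) + 203912)/(166997/5461 - 182996) = (63429/(-129 + 422) + 203912)/(-999174159/5461) = (63429/293 + 203912)*(-5461/999174159) = (59809645/293)*(-5461/999174159) = -326620471345/292758028587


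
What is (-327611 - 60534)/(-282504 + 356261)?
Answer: -388145/73757 ≈ -5.2625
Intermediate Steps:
(-327611 - 60534)/(-282504 + 356261) = -388145/73757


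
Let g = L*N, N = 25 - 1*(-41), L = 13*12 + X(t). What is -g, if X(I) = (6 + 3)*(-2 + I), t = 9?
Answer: -14454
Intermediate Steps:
X(I) = -18 + 9*I (X(I) = 9*(-2 + I) = -18 + 9*I)
L = 219 (L = 13*12 + (-18 + 9*9) = 156 + (-18 + 81) = 156 + 63 = 219)
N = 66 (N = 25 + 41 = 66)
g = 14454 (g = 219*66 = 14454)
-g = -1*14454 = -14454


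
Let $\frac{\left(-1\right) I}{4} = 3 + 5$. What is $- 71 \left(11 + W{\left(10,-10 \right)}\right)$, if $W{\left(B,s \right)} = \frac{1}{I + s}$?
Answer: $- \frac{32731}{42} \approx -779.31$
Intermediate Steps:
$I = -32$ ($I = - 4 \left(3 + 5\right) = \left(-4\right) 8 = -32$)
$W{\left(B,s \right)} = \frac{1}{-32 + s}$
$- 71 \left(11 + W{\left(10,-10 \right)}\right) = - 71 \left(11 + \frac{1}{-32 - 10}\right) = - 71 \left(11 + \frac{1}{-42}\right) = - 71 \left(11 - \frac{1}{42}\right) = \left(-71\right) \frac{461}{42} = - \frac{32731}{42}$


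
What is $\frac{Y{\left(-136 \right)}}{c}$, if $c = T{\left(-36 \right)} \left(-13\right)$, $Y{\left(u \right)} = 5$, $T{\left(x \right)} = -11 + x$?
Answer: $\frac{5}{611} \approx 0.0081833$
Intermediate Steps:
$c = 611$ ($c = \left(-11 - 36\right) \left(-13\right) = \left(-47\right) \left(-13\right) = 611$)
$\frac{Y{\left(-136 \right)}}{c} = \frac{5}{611}$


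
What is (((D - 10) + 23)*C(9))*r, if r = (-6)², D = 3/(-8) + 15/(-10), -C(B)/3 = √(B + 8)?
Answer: -2403*√17/2 ≈ -4953.9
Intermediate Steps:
C(B) = -3*√(8 + B) (C(B) = -3*√(B + 8) = -3*√(8 + B))
D = -15/8 (D = 3*(-⅛) + 15*(-⅒) = -3/8 - 3/2 = -15/8 ≈ -1.8750)
r = 36
(((D - 10) + 23)*C(9))*r = (((-15/8 - 10) + 23)*(-3*√(8 + 9)))*36 = ((-95/8 + 23)*(-3*√17))*36 = (89*(-3*√17)/8)*36 = -267*√17/8*36 = -2403*√17/2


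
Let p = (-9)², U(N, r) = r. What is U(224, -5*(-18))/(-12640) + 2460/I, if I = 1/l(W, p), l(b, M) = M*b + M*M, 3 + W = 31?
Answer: 27453245751/1264 ≈ 2.1719e+7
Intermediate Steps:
W = 28 (W = -3 + 31 = 28)
p = 81
l(b, M) = M² + M*b (l(b, M) = M*b + M² = M² + M*b)
I = 1/8829 (I = 1/(81*(81 + 28)) = 1/(81*109) = 1/8829 ≈ 0.00011326)
U(224, -5*(-18))/(-12640) + 2460/I = -5*(-18)/(-12640) + 2460/(1/8829) = 90*(-1/12640) + 2460*8829 = -9/1264 + 21719340 = 27453245751/1264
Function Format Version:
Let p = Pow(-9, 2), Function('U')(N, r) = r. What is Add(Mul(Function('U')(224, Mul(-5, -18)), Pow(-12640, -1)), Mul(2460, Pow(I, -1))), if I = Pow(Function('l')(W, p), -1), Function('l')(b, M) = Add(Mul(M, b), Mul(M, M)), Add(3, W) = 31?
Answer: Rational(27453245751, 1264) ≈ 2.1719e+7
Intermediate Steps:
W = 28 (W = Add(-3, 31) = 28)
p = 81
Function('l')(b, M) = Add(Pow(M, 2), Mul(M, b)) (Function('l')(b, M) = Add(Mul(M, b), Pow(M, 2)) = Add(Pow(M, 2), Mul(M, b)))
I = Rational(1, 8829) (I = Pow(Mul(81, Add(81, 28)), -1) = Pow(Mul(81, 109), -1) = Pow(8829, -1) = Rational(1, 8829) ≈ 0.00011326)
Add(Mul(Function('U')(224, Mul(-5, -18)), Pow(-12640, -1)), Mul(2460, Pow(I, -1))) = Add(Mul(Mul(-5, -18), Pow(-12640, -1)), Mul(2460, Pow(Rational(1, 8829), -1))) = Add(Mul(90, Rational(-1, 12640)), Mul(2460, 8829)) = Add(Rational(-9, 1264), 21719340) = Rational(27453245751, 1264)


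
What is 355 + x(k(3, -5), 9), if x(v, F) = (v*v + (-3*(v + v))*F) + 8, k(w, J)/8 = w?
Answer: -357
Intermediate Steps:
k(w, J) = 8*w
x(v, F) = 8 + v**2 - 6*F*v (x(v, F) = (v**2 + (-6*v)*F) + 8 = (v**2 - 6*F*v) + 8 = 8 + v**2 - 6*F*v)
355 + x(k(3, -5), 9) = 355 + (8 + (8*3)**2 - 6*9*8*3) = 355 + (8 + 24**2 - 6*9*24) = 355 + (8 + 576 - 1296) = 355 - 712 = -357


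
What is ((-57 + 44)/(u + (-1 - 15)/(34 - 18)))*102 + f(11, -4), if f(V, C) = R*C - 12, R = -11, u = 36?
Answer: -206/35 ≈ -5.8857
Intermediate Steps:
f(V, C) = -12 - 11*C (f(V, C) = -11*C - 12 = -12 - 11*C)
((-57 + 44)/(u + (-1 - 15)/(34 - 18)))*102 + f(11, -4) = ((-57 + 44)/(36 + (-1 - 15)/(34 - 18)))*102 + (-12 - 11*(-4)) = -13/(36 - 16/16)*102 + (-12 + 44) = -13/(36 - 16*1/16)*102 + 32 = -13/(36 - 1)*102 + 32 = -13/35*102 + 32 = -1326/35 + 32 = -206/35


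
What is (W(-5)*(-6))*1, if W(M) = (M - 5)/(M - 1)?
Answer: -10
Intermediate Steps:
W(M) = (-5 + M)/(-1 + M)
(W(-5)*(-6))*1 = (((-5 - 5)/(-1 - 5))*(-6))*1 = ((-10/(-6))*(-6))*1 = (-⅙*(-10)*(-6))*1 = ((5/3)*(-6))*1 = -10*1 = -10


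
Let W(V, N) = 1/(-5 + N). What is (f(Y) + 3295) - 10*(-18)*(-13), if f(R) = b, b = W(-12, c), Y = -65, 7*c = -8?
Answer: 41058/43 ≈ 954.84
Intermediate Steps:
c = -8/7 (c = (⅐)*(-8) = -8/7 ≈ -1.1429)
b = -7/43 (b = 1/(-5 - 8/7) = 1/(-43/7) = -7/43 ≈ -0.16279)
f(R) = -7/43
(f(Y) + 3295) - 10*(-18)*(-13) = (-7/43 + 3295) - 10*(-18)*(-13) = 141678/43 - (-180)*(-13) = 141678/43 - 1*2340 = 141678/43 - 2340 = 41058/43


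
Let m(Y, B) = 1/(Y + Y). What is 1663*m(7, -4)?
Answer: 1663/14 ≈ 118.79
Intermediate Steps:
m(Y, B) = 1/(2*Y)
1663*m(7, -4) = 1663*((½)/7) = 1663*((½)*(⅐)) = 1663*(1/14) = 1663/14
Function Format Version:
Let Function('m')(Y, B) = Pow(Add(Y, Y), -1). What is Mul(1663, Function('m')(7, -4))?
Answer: Rational(1663, 14) ≈ 118.79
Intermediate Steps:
Function('m')(Y, B) = Mul(Rational(1, 2), Pow(Y, -1)) (Function('m')(Y, B) = Pow(Mul(2, Y), -1) = Mul(Rational(1, 2), Pow(Y, -1)))
Mul(1663, Function('m')(7, -4)) = Mul(1663, Mul(Rational(1, 2), Pow(7, -1))) = Mul(1663, Mul(Rational(1, 2), Rational(1, 7))) = Mul(1663, Rational(1, 14)) = Rational(1663, 14)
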